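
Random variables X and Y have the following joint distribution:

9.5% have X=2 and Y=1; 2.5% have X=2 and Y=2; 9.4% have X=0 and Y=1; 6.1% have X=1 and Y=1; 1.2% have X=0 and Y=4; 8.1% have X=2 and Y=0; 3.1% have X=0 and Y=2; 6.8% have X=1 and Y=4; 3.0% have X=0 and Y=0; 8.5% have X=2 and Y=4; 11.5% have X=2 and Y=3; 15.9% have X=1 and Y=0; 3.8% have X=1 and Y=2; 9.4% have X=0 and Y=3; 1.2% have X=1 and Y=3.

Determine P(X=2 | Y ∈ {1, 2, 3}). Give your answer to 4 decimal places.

0.4159

P(Y=1) = 0.094 + 0.061 + 0.095 = 0.250.
P(Y=2) = 0.031 + 0.038 + 0.025 = 0.094.
P(Y=3) = 0.094 + 0.012 + 0.115 = 0.221.
P(Y ∈ {1, 2, 3}) = 0.250 + 0.094 + 0.221 = 0.565; P(X=2, Y ∈ {1, 2, 3}) = 0.095 + 0.025 + 0.115 = 0.235.
P(X=2 | Y ∈ {1, 2, 3}) = 0.235/0.565 = 0.4159.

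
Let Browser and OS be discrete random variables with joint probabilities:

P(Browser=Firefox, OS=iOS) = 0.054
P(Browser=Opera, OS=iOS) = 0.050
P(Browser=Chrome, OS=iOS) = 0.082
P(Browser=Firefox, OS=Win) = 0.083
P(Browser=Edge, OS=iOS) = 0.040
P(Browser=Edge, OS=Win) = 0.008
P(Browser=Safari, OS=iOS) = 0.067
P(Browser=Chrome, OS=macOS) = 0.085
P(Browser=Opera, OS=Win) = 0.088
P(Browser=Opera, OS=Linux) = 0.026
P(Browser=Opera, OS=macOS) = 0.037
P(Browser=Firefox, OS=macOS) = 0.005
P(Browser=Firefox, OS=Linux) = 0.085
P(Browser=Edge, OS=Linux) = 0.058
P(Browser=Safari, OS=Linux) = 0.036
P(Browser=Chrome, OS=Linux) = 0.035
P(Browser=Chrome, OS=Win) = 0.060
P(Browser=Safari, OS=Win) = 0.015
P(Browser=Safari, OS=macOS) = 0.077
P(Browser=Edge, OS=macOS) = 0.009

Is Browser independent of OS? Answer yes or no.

P(Browser=Firefox) = 0.227 and P(OS=macOS) = 0.213, so their product is 0.04835, but P(Browser=Firefox, OS=macOS) = 0.005. Since these differ, Browser and OS are not independent.

no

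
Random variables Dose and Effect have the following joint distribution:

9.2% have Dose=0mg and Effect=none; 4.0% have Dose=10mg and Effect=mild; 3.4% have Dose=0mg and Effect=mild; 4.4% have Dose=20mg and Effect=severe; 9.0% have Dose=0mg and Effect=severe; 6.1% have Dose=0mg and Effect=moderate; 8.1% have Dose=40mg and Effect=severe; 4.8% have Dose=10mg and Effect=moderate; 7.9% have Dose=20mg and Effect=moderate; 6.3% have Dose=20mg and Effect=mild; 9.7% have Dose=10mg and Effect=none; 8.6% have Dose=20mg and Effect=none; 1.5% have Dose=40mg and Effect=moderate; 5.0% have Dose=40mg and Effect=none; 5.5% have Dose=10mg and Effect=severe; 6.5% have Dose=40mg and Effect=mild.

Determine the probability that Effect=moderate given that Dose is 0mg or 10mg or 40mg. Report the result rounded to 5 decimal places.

0.17033

P(Dose=0mg) = 0.092 + 0.034 + 0.061 + 0.090 = 0.277.
P(Dose=10mg) = 0.097 + 0.040 + 0.048 + 0.055 = 0.240.
P(Dose=40mg) = 0.050 + 0.065 + 0.015 + 0.081 = 0.211.
P(Dose ∈ {0mg, 10mg, 40mg}) = 0.277 + 0.240 + 0.211 = 0.728; P(Effect=moderate, Dose ∈ {0mg, 10mg, 40mg}) = 0.061 + 0.048 + 0.015 = 0.124.
P(Effect=moderate | Dose ∈ {0mg, 10mg, 40mg}) = 0.124/0.728 = 0.17033.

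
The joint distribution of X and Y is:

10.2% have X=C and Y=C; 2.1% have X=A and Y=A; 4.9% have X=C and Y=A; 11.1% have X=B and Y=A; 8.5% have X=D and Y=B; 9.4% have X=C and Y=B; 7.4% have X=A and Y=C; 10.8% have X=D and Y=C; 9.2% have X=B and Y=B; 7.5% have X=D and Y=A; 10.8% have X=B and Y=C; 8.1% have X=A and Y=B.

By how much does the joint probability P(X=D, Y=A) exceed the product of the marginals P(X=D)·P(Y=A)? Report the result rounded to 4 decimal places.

P(X=D) = 0.075 + 0.085 + 0.108 = 0.268.
P(Y=A) = 0.021 + 0.111 + 0.049 + 0.075 = 0.256.
P(X=D, Y=A) − P(X=D)P(Y=A) = 0.075 − 0.268×0.256 = 0.0064.

0.0064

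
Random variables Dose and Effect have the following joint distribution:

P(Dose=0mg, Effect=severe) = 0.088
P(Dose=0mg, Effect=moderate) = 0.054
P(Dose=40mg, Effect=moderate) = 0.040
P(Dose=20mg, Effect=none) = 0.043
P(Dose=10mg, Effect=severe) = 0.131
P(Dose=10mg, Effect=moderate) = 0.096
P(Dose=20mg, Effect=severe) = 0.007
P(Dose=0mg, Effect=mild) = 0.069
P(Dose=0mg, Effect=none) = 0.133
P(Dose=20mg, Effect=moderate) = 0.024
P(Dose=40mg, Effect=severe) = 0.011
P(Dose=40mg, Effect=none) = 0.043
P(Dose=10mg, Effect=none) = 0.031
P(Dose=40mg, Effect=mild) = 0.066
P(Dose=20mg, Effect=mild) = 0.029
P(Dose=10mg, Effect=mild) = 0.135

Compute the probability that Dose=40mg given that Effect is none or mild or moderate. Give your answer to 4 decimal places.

0.1953

P(Effect=none) = 0.133 + 0.031 + 0.043 + 0.043 = 0.250.
P(Effect=mild) = 0.069 + 0.135 + 0.029 + 0.066 = 0.299.
P(Effect=moderate) = 0.054 + 0.096 + 0.024 + 0.040 = 0.214.
P(Effect ∈ {none, mild, moderate}) = 0.250 + 0.299 + 0.214 = 0.763; P(Dose=40mg, Effect ∈ {none, mild, moderate}) = 0.043 + 0.066 + 0.040 = 0.149.
P(Dose=40mg | Effect ∈ {none, mild, moderate}) = 0.149/0.763 = 0.1953.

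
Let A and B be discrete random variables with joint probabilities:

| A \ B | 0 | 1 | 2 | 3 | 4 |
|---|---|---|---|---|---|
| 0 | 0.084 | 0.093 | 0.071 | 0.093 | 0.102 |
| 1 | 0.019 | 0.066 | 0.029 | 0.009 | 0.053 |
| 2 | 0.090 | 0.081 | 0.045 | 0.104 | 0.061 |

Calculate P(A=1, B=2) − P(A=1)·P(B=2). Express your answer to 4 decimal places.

P(A=1) = 0.019 + 0.066 + 0.029 + 0.009 + 0.053 = 0.176.
P(B=2) = 0.071 + 0.029 + 0.045 = 0.145.
P(A=1, B=2) − P(A=1)P(B=2) = 0.029 − 0.176×0.145 = 0.0035.

0.0035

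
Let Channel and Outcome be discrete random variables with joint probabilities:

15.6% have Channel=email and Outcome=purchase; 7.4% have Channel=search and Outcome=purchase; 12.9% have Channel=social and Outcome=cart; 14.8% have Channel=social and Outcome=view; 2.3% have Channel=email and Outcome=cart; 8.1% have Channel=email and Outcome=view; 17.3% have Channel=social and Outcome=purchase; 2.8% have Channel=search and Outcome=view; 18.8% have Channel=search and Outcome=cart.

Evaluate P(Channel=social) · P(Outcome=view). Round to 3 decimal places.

P(Channel=social) = 0.148 + 0.129 + 0.173 = 0.450.
P(Outcome=view) = 0.081 + 0.028 + 0.148 = 0.257.
Product: 0.450 × 0.257 = 0.116.

0.116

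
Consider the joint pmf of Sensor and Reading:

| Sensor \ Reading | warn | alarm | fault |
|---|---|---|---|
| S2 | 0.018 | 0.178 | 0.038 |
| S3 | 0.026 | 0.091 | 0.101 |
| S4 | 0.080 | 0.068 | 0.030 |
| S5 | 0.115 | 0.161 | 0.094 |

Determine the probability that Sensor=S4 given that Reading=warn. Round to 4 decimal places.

P(Reading=warn) = 0.018 + 0.026 + 0.080 + 0.115 = 0.239.
P(Sensor=S4 | Reading=warn) = 0.080/0.239 = 0.3347.

0.3347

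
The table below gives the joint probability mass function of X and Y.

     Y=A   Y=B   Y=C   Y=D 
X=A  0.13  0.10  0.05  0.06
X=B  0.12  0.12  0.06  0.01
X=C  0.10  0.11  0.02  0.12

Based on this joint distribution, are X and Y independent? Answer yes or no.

P(X=C) = 0.35 and P(Y=D) = 0.19, so their product is 0.0665, but P(X=C, Y=D) = 0.12. Since these differ, X and Y are not independent.

no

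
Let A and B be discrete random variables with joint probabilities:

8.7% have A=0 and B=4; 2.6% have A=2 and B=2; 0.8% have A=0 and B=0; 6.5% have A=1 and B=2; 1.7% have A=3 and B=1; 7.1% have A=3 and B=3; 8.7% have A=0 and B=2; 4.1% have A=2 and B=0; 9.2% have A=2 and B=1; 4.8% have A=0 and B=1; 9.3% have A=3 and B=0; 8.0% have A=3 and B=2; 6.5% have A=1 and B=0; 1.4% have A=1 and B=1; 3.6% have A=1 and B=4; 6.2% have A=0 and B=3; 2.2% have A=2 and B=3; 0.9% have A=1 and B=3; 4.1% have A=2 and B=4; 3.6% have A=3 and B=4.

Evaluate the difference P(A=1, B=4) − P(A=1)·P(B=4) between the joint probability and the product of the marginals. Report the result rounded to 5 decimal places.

P(A=1) = 0.065 + 0.014 + 0.065 + 0.009 + 0.036 = 0.189.
P(B=4) = 0.087 + 0.036 + 0.041 + 0.036 = 0.200.
P(A=1, B=4) − P(A=1)P(B=4) = 0.036 − 0.189×0.200 = -0.00180.

-0.00180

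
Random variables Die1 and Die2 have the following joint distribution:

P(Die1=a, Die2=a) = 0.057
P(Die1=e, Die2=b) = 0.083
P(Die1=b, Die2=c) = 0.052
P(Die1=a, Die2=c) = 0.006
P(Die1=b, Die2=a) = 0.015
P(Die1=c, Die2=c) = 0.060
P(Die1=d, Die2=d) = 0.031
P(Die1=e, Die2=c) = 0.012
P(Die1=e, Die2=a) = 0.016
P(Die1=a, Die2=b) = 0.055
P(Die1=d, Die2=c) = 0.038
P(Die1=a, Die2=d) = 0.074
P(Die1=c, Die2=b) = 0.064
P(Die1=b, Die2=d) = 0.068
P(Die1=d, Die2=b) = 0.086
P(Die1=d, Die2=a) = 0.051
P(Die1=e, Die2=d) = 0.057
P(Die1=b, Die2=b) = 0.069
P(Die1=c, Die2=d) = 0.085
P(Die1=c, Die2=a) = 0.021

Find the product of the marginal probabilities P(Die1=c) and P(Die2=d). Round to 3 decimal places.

0.072

P(Die1=c) = 0.021 + 0.064 + 0.060 + 0.085 = 0.230.
P(Die2=d) = 0.074 + 0.068 + 0.085 + 0.031 + 0.057 = 0.315.
Product: 0.230 × 0.315 = 0.072.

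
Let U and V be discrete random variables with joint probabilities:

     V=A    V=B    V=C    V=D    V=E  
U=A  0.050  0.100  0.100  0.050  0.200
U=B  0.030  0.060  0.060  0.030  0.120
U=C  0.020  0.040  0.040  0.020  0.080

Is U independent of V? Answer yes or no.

yes

Every cell satisfies P(U,V) = P(U)·P(V). For instance P(U=B) = 0.300, P(V=D) = 0.100, and 0.300×0.100 = 0.030 matches the joint entry. So U and V are independent.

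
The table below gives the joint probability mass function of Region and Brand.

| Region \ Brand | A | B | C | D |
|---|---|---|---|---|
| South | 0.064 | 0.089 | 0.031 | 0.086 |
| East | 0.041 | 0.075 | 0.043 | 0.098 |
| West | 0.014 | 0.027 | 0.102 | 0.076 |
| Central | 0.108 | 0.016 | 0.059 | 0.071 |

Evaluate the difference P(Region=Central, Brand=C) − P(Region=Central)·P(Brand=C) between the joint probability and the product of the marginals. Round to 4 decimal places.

P(Region=Central) = 0.108 + 0.016 + 0.059 + 0.071 = 0.254.
P(Brand=C) = 0.031 + 0.043 + 0.102 + 0.059 = 0.235.
P(Region=Central, Brand=C) − P(Region=Central)P(Brand=C) = 0.059 − 0.254×0.235 = -0.0007.

-0.0007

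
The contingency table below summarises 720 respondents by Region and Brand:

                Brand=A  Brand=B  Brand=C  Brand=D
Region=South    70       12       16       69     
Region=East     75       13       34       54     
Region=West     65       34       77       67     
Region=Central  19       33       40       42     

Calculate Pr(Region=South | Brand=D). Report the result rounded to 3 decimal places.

Total with Brand=D: 69 + 54 + 67 + 42 = 232.
P(Region=South | Brand=D) = 69/232 = 0.297.

0.297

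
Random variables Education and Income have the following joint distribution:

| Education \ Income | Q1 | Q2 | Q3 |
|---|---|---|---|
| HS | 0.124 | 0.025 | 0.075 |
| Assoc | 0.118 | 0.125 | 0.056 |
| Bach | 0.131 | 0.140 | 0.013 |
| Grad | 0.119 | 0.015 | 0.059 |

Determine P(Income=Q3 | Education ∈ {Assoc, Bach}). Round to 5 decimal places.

0.11835

P(Education=Assoc) = 0.118 + 0.125 + 0.056 = 0.299.
P(Education=Bach) = 0.131 + 0.140 + 0.013 = 0.284.
P(Education ∈ {Assoc, Bach}) = 0.299 + 0.284 = 0.583; P(Income=Q3, Education ∈ {Assoc, Bach}) = 0.056 + 0.013 = 0.069.
P(Income=Q3 | Education ∈ {Assoc, Bach}) = 0.069/0.583 = 0.11835.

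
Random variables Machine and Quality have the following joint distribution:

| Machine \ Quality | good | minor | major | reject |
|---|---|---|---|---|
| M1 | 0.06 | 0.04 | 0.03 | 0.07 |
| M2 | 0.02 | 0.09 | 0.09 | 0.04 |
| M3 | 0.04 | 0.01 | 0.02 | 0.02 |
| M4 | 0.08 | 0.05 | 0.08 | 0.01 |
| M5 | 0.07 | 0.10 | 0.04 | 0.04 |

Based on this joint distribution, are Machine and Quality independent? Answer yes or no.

no

P(Machine=M2) = 0.24 and P(Quality=good) = 0.27, so their product is 0.0648, but P(Machine=M2, Quality=good) = 0.02. Since these differ, Machine and Quality are not independent.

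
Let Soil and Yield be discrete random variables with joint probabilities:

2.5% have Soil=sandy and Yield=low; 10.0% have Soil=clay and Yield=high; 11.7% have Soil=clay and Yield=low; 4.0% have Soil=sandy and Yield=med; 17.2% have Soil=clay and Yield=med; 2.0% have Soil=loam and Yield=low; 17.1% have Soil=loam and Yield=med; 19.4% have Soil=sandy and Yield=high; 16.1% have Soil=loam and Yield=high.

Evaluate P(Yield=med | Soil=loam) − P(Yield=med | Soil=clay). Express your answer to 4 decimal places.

0.0436

P(Soil=loam) = 0.020 + 0.171 + 0.161 = 0.352; P(Yield=med | Soil=loam) = 0.171/0.352 = 0.48580.
P(Soil=clay) = 0.117 + 0.172 + 0.100 = 0.389; P(Yield=med | Soil=clay) = 0.172/0.389 = 0.44216.
Difference = 0.0436.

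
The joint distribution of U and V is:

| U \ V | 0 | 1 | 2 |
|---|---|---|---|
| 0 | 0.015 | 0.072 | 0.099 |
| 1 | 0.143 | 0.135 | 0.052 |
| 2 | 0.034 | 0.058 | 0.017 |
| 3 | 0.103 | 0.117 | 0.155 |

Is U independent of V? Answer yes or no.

P(U=1) = 0.330 and P(V=2) = 0.323, so their product is 0.10659, but P(U=1, V=2) = 0.052. Since these differ, U and V are not independent.

no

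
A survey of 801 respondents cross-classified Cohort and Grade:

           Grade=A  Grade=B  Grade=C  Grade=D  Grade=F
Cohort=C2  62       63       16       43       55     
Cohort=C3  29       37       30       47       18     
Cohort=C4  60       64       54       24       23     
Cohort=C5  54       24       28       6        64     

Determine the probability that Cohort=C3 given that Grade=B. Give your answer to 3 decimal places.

Total with Grade=B: 63 + 37 + 64 + 24 = 188.
P(Cohort=C3 | Grade=B) = 37/188 = 0.197.

0.197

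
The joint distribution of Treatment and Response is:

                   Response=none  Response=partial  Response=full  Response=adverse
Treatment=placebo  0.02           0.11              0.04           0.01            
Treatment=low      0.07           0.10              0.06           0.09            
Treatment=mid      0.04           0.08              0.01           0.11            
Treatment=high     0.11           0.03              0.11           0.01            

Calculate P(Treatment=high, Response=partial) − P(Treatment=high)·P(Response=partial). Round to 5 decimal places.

-0.05320

P(Treatment=high) = 0.11 + 0.03 + 0.11 + 0.01 = 0.26.
P(Response=partial) = 0.11 + 0.10 + 0.08 + 0.03 = 0.32.
P(Treatment=high, Response=partial) − P(Treatment=high)P(Response=partial) = 0.03 − 0.26×0.32 = -0.05320.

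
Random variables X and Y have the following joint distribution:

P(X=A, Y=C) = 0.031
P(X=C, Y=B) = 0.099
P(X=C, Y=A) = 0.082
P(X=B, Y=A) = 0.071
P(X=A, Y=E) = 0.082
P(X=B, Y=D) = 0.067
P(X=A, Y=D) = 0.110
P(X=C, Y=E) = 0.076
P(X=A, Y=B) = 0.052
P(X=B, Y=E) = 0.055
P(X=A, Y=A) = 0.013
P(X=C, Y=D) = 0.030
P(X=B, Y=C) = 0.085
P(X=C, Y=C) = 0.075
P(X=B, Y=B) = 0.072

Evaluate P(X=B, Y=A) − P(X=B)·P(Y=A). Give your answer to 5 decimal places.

P(X=B) = 0.071 + 0.072 + 0.085 + 0.067 + 0.055 = 0.350.
P(Y=A) = 0.013 + 0.071 + 0.082 = 0.166.
P(X=B, Y=A) − P(X=B)P(Y=A) = 0.071 − 0.350×0.166 = 0.01290.

0.01290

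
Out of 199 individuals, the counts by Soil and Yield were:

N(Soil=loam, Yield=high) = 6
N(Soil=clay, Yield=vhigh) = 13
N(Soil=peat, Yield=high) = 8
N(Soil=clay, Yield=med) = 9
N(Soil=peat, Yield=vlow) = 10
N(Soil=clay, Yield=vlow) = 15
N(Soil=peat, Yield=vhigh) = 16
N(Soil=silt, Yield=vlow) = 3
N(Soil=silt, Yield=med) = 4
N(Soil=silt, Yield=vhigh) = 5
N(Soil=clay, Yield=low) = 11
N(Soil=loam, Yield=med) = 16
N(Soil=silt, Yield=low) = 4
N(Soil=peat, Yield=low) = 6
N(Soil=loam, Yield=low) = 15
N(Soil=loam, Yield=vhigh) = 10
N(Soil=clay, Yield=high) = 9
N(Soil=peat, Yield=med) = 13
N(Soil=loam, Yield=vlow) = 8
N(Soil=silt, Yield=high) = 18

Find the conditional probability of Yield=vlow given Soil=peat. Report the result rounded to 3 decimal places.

Total with Soil=peat: 10 + 6 + 13 + 8 + 16 = 53.
P(Yield=vlow | Soil=peat) = 10/53 = 0.189.

0.189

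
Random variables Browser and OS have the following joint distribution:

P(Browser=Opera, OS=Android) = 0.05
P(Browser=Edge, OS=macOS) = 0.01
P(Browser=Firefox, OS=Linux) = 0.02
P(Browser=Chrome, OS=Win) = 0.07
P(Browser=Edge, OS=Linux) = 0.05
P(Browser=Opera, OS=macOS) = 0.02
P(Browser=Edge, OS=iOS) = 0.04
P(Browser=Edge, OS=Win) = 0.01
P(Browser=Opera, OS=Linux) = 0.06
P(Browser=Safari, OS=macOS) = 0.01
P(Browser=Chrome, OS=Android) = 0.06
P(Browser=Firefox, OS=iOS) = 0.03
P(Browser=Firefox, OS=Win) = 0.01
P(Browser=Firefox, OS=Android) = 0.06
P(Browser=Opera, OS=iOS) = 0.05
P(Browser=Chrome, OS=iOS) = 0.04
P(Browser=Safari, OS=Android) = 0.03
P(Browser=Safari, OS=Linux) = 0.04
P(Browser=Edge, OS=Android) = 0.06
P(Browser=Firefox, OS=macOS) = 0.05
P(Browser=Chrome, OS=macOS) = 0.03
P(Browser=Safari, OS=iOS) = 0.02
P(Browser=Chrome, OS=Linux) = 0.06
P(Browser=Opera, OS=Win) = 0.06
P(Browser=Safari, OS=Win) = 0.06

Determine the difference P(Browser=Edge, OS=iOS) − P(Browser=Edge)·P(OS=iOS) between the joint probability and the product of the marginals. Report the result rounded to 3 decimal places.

P(Browser=Edge) = 0.01 + 0.01 + 0.05 + 0.04 + 0.06 = 0.17.
P(OS=iOS) = 0.04 + 0.03 + 0.02 + 0.04 + 0.05 = 0.18.
P(Browser=Edge, OS=iOS) − P(Browser=Edge)P(OS=iOS) = 0.04 − 0.17×0.18 = 0.009.

0.009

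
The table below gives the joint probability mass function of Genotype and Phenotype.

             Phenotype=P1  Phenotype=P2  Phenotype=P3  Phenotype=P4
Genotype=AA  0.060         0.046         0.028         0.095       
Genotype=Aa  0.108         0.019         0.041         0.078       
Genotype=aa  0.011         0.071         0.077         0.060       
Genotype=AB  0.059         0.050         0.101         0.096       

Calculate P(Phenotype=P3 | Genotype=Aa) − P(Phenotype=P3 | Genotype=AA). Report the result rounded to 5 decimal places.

P(Genotype=Aa) = 0.108 + 0.019 + 0.041 + 0.078 = 0.246; P(Phenotype=P3 | Genotype=Aa) = 0.041/0.246 = 0.166667.
P(Genotype=AA) = 0.060 + 0.046 + 0.028 + 0.095 = 0.229; P(Phenotype=P3 | Genotype=AA) = 0.028/0.229 = 0.122271.
Difference = 0.04440.

0.04440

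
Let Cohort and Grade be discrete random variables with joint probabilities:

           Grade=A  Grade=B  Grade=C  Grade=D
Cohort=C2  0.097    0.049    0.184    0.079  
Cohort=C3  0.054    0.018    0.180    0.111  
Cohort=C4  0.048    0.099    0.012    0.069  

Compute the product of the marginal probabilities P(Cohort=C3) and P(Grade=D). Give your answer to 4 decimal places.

0.0940

P(Cohort=C3) = 0.054 + 0.018 + 0.180 + 0.111 = 0.363.
P(Grade=D) = 0.079 + 0.111 + 0.069 = 0.259.
Product: 0.363 × 0.259 = 0.0940.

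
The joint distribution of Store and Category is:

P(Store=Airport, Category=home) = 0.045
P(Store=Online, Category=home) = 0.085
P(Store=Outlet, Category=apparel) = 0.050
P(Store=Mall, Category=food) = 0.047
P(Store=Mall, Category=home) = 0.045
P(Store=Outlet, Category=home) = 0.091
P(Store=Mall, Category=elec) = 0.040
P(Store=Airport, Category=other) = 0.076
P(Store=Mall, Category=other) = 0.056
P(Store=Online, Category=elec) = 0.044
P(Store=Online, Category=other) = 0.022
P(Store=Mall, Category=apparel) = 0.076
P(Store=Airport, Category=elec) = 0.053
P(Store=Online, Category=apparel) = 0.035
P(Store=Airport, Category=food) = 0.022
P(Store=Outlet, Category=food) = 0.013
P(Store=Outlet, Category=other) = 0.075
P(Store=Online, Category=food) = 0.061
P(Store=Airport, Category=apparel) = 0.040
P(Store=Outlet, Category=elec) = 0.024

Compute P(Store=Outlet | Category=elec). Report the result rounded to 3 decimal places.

0.149

P(Category=elec) = 0.040 + 0.053 + 0.024 + 0.044 = 0.161.
P(Store=Outlet | Category=elec) = 0.024/0.161 = 0.149.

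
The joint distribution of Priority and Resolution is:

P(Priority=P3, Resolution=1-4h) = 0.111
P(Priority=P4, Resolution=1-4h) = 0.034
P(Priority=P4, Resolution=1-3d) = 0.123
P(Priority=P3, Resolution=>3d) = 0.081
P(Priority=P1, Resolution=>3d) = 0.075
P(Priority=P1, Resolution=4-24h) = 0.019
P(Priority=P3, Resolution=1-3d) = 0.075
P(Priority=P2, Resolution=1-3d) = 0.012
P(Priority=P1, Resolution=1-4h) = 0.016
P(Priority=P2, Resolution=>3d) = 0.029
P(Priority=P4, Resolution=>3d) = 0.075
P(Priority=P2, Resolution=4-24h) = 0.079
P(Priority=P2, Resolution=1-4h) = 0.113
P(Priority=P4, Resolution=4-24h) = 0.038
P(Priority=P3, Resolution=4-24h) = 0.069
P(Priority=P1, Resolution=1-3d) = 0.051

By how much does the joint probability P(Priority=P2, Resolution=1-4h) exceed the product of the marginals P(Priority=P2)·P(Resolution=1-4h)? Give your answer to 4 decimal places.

P(Priority=P2) = 0.113 + 0.079 + 0.012 + 0.029 = 0.233.
P(Resolution=1-4h) = 0.016 + 0.113 + 0.111 + 0.034 = 0.274.
P(Priority=P2, Resolution=1-4h) − P(Priority=P2)P(Resolution=1-4h) = 0.113 − 0.233×0.274 = 0.0492.

0.0492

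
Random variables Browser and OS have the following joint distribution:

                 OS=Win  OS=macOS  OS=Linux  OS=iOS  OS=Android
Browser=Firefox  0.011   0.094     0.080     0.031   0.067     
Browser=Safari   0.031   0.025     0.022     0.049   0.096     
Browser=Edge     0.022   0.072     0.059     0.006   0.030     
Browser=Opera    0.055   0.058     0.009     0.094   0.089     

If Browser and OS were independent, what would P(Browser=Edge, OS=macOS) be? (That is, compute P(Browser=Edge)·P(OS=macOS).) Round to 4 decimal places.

0.0471

P(Browser=Edge) = 0.022 + 0.072 + 0.059 + 0.006 + 0.030 = 0.189.
P(OS=macOS) = 0.094 + 0.025 + 0.072 + 0.058 = 0.249.
Product: 0.189 × 0.249 = 0.0471.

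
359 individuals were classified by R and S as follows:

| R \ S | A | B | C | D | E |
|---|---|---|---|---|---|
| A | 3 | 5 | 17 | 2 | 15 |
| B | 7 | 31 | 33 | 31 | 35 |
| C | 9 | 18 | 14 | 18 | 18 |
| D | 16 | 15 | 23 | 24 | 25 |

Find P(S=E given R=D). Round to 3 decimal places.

Total with R=D: 16 + 15 + 23 + 24 + 25 = 103.
P(S=E | R=D) = 25/103 = 0.243.

0.243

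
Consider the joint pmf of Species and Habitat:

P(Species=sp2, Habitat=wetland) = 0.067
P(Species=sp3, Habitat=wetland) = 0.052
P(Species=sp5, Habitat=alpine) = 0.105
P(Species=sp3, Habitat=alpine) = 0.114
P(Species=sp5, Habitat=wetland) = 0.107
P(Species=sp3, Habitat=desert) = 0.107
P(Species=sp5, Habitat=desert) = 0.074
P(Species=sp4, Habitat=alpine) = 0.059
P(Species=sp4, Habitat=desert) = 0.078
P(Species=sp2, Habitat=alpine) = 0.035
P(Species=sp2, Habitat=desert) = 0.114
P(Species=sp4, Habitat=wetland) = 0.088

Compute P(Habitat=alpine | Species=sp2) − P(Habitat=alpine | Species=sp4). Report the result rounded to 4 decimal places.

P(Species=sp2) = 0.067 + 0.114 + 0.035 = 0.216; P(Habitat=alpine | Species=sp2) = 0.035/0.216 = 0.16204.
P(Species=sp4) = 0.088 + 0.078 + 0.059 = 0.225; P(Habitat=alpine | Species=sp4) = 0.059/0.225 = 0.26222.
Difference = -0.1002.

-0.1002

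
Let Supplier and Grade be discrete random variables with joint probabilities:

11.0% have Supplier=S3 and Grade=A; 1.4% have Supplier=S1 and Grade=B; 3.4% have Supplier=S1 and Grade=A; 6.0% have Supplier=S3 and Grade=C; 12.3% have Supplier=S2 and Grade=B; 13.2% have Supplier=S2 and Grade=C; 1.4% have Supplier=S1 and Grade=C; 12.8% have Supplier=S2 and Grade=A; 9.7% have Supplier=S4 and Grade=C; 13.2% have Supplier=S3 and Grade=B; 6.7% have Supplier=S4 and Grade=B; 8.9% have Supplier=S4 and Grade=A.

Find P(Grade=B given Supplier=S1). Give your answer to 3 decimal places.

0.226

P(Supplier=S1) = 0.034 + 0.014 + 0.014 = 0.062.
P(Grade=B | Supplier=S1) = 0.014/0.062 = 0.226.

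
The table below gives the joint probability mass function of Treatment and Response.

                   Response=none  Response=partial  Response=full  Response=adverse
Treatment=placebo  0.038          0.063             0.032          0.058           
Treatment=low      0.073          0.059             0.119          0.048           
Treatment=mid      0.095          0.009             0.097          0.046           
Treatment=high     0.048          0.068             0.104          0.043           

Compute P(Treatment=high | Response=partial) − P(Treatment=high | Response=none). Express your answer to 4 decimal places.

0.1527

P(Response=partial) = 0.063 + 0.059 + 0.009 + 0.068 = 0.199; P(Treatment=high | Response=partial) = 0.068/0.199 = 0.34171.
P(Response=none) = 0.038 + 0.073 + 0.095 + 0.048 = 0.254; P(Treatment=high | Response=none) = 0.048/0.254 = 0.18898.
Difference = 0.1527.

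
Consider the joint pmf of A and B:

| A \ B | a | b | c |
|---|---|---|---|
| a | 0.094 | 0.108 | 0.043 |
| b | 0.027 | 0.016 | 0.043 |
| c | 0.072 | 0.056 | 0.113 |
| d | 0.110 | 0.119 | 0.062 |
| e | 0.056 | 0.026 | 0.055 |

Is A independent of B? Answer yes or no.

P(A=c) = 0.241 and P(B=c) = 0.316, so their product is 0.07616, but P(A=c, B=c) = 0.113. Since these differ, A and B are not independent.

no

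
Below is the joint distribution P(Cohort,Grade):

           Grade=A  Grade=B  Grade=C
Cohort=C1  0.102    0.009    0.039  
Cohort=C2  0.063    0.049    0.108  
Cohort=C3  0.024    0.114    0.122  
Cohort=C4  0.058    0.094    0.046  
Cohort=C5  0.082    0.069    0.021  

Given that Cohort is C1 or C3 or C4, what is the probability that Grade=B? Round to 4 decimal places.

0.3569

P(Cohort=C1) = 0.102 + 0.009 + 0.039 = 0.150.
P(Cohort=C3) = 0.024 + 0.114 + 0.122 = 0.260.
P(Cohort=C4) = 0.058 + 0.094 + 0.046 = 0.198.
P(Cohort ∈ {C1, C3, C4}) = 0.150 + 0.260 + 0.198 = 0.608; P(Grade=B, Cohort ∈ {C1, C3, C4}) = 0.009 + 0.114 + 0.094 = 0.217.
P(Grade=B | Cohort ∈ {C1, C3, C4}) = 0.217/0.608 = 0.3569.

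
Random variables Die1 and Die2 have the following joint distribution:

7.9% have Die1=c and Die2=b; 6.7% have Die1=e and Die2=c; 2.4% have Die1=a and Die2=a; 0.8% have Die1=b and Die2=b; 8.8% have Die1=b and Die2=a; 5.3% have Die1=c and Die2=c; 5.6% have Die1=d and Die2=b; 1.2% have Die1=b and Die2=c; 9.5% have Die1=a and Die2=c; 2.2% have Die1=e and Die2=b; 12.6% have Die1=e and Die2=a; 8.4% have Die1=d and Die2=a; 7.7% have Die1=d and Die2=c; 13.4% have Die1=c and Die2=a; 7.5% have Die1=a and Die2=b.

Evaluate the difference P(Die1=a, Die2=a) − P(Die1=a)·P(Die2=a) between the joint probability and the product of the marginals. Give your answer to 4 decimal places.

-0.0645

P(Die1=a) = 0.024 + 0.075 + 0.095 = 0.194.
P(Die2=a) = 0.024 + 0.088 + 0.134 + 0.084 + 0.126 = 0.456.
P(Die1=a, Die2=a) − P(Die1=a)P(Die2=a) = 0.024 − 0.194×0.456 = -0.0645.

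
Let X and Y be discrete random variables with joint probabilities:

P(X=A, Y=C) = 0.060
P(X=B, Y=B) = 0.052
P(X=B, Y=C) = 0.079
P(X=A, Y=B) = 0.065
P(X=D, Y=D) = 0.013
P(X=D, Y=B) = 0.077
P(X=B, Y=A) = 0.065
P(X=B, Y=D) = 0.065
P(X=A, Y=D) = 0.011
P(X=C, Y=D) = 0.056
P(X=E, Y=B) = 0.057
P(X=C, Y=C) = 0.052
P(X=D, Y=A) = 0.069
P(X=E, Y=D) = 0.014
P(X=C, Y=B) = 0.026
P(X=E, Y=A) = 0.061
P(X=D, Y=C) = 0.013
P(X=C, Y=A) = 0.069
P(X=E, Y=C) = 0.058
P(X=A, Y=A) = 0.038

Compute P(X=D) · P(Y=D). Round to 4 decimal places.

0.0273

P(X=D) = 0.069 + 0.077 + 0.013 + 0.013 = 0.172.
P(Y=D) = 0.011 + 0.065 + 0.056 + 0.013 + 0.014 = 0.159.
Product: 0.172 × 0.159 = 0.0273.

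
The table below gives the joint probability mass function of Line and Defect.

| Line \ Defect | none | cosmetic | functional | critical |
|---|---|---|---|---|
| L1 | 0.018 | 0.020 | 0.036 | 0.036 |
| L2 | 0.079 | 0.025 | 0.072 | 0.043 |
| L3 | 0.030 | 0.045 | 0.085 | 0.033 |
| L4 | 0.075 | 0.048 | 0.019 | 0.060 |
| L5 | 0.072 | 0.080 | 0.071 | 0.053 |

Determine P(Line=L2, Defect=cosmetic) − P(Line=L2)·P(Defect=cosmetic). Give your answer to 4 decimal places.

-0.0227

P(Line=L2) = 0.079 + 0.025 + 0.072 + 0.043 = 0.219.
P(Defect=cosmetic) = 0.020 + 0.025 + 0.045 + 0.048 + 0.080 = 0.218.
P(Line=L2, Defect=cosmetic) − P(Line=L2)P(Defect=cosmetic) = 0.025 − 0.219×0.218 = -0.0227.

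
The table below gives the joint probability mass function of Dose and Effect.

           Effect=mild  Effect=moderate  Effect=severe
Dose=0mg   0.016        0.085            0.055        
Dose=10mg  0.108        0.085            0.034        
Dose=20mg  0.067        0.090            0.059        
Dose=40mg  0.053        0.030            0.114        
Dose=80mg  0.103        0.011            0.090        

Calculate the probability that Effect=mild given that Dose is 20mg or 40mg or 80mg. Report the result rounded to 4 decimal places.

P(Dose=20mg) = 0.067 + 0.090 + 0.059 = 0.216.
P(Dose=40mg) = 0.053 + 0.030 + 0.114 = 0.197.
P(Dose=80mg) = 0.103 + 0.011 + 0.090 = 0.204.
P(Dose ∈ {20mg, 40mg, 80mg}) = 0.216 + 0.197 + 0.204 = 0.617; P(Effect=mild, Dose ∈ {20mg, 40mg, 80mg}) = 0.067 + 0.053 + 0.103 = 0.223.
P(Effect=mild | Dose ∈ {20mg, 40mg, 80mg}) = 0.223/0.617 = 0.3614.

0.3614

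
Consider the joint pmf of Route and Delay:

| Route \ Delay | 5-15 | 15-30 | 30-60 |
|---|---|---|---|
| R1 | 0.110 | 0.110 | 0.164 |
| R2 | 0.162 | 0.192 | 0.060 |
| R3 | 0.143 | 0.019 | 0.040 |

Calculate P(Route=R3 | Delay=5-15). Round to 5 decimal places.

0.34458

P(Delay=5-15) = 0.110 + 0.162 + 0.143 = 0.415.
P(Route=R3 | Delay=5-15) = 0.143/0.415 = 0.34458.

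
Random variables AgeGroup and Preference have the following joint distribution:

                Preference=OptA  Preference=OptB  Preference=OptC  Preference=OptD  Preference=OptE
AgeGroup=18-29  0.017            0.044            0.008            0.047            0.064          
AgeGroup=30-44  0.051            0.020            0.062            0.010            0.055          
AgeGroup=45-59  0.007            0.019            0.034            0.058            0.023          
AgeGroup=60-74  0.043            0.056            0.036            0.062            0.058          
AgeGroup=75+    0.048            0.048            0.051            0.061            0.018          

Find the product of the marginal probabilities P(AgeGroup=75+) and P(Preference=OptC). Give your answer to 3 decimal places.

P(AgeGroup=75+) = 0.048 + 0.048 + 0.051 + 0.061 + 0.018 = 0.226.
P(Preference=OptC) = 0.008 + 0.062 + 0.034 + 0.036 + 0.051 = 0.191.
Product: 0.226 × 0.191 = 0.043.

0.043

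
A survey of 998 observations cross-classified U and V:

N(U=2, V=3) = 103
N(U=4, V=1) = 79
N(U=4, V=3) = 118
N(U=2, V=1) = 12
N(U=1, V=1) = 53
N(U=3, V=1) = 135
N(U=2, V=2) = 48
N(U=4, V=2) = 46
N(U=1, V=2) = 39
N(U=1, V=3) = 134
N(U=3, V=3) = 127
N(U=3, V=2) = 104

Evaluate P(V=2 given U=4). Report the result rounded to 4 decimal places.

0.1893

Total with U=4: 79 + 46 + 118 = 243.
P(V=2 | U=4) = 46/243 = 0.1893.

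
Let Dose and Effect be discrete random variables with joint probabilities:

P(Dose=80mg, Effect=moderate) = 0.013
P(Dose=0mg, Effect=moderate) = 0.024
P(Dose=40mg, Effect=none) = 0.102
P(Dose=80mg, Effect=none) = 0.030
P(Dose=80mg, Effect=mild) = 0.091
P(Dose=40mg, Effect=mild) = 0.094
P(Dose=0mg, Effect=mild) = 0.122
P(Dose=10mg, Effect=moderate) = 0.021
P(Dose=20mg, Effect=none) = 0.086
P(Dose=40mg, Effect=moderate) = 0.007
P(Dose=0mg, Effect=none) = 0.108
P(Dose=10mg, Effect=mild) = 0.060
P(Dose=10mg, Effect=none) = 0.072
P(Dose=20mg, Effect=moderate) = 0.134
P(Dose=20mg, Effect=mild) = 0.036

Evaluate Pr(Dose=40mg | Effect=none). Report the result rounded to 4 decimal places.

0.2563

P(Effect=none) = 0.108 + 0.072 + 0.086 + 0.102 + 0.030 = 0.398.
P(Dose=40mg | Effect=none) = 0.102/0.398 = 0.2563.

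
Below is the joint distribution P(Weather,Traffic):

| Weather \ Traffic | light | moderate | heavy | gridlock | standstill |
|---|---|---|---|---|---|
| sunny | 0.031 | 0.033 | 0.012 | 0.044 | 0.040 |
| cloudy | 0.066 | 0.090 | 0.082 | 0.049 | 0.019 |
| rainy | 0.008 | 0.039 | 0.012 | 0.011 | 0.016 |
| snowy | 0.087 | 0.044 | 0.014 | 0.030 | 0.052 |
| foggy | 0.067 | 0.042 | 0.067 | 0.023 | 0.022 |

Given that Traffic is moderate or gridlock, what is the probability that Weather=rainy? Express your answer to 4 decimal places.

P(Traffic=moderate) = 0.033 + 0.090 + 0.039 + 0.044 + 0.042 = 0.248.
P(Traffic=gridlock) = 0.044 + 0.049 + 0.011 + 0.030 + 0.023 = 0.157.
P(Traffic ∈ {moderate, gridlock}) = 0.248 + 0.157 = 0.405; P(Weather=rainy, Traffic ∈ {moderate, gridlock}) = 0.039 + 0.011 = 0.050.
P(Weather=rainy | Traffic ∈ {moderate, gridlock}) = 0.050/0.405 = 0.1235.

0.1235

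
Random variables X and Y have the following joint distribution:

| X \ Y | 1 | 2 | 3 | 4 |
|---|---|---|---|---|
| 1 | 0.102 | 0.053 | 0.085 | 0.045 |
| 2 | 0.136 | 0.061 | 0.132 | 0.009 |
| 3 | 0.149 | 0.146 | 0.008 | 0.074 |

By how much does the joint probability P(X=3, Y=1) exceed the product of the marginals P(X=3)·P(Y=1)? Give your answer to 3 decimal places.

0.003

P(X=3) = 0.149 + 0.146 + 0.008 + 0.074 = 0.377.
P(Y=1) = 0.102 + 0.136 + 0.149 = 0.387.
P(X=3, Y=1) − P(X=3)P(Y=1) = 0.149 − 0.377×0.387 = 0.003.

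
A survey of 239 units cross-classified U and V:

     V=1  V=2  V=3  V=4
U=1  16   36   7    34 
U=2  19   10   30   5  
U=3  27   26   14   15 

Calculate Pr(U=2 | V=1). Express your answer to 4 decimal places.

0.3065

Total with V=1: 16 + 19 + 27 = 62.
P(U=2 | V=1) = 19/62 = 0.3065.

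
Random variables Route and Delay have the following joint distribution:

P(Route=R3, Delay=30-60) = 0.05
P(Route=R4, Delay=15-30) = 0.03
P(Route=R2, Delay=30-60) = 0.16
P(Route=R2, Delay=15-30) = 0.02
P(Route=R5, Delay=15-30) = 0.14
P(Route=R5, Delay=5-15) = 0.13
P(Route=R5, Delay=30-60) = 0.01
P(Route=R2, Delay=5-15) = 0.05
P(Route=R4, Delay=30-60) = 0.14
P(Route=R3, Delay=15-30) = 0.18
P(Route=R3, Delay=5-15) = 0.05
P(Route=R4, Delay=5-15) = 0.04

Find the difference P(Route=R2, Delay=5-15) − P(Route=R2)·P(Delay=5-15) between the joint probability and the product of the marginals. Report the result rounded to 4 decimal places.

P(Route=R2) = 0.05 + 0.02 + 0.16 = 0.23.
P(Delay=5-15) = 0.05 + 0.05 + 0.04 + 0.13 = 0.27.
P(Route=R2, Delay=5-15) − P(Route=R2)P(Delay=5-15) = 0.05 − 0.23×0.27 = -0.0121.

-0.0121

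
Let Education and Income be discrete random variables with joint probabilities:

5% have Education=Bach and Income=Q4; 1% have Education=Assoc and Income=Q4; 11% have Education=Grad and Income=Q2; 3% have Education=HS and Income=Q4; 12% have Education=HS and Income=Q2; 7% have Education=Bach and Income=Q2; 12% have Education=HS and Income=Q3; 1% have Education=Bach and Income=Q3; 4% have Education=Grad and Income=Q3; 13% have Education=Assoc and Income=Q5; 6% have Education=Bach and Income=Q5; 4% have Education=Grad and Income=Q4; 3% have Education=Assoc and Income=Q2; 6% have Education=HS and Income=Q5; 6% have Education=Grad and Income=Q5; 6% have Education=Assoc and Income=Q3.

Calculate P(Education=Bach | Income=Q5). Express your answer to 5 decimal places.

P(Income=Q5) = 0.06 + 0.13 + 0.06 + 0.06 = 0.31.
P(Education=Bach | Income=Q5) = 0.06/0.31 = 0.19355.

0.19355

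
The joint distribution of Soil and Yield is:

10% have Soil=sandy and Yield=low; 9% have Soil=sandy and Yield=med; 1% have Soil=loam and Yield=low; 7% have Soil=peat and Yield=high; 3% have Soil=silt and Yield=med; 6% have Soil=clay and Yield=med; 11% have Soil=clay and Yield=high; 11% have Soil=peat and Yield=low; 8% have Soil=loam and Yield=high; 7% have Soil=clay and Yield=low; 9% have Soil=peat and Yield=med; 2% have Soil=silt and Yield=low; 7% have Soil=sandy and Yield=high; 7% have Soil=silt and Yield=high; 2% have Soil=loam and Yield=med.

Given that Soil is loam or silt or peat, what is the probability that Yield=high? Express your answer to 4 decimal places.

P(Soil=loam) = 0.01 + 0.02 + 0.08 = 0.11.
P(Soil=silt) = 0.02 + 0.03 + 0.07 = 0.12.
P(Soil=peat) = 0.11 + 0.09 + 0.07 = 0.27.
P(Soil ∈ {loam, silt, peat}) = 0.11 + 0.12 + 0.27 = 0.50; P(Yield=high, Soil ∈ {loam, silt, peat}) = 0.08 + 0.07 + 0.07 = 0.22.
P(Yield=high | Soil ∈ {loam, silt, peat}) = 0.22/0.50 = 0.4400.

0.4400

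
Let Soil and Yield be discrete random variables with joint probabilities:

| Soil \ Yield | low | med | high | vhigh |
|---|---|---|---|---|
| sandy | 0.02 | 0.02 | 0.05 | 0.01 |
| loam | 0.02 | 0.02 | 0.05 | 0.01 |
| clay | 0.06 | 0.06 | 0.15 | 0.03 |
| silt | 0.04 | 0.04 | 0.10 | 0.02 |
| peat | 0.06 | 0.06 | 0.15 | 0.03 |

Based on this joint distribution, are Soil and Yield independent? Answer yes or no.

Every cell satisfies P(Soil,Yield) = P(Soil)·P(Yield). For instance P(Soil=loam) = 0.10, P(Yield=vhigh) = 0.10, and 0.10×0.10 = 0.01 matches the joint entry. So Soil and Yield are independent.

yes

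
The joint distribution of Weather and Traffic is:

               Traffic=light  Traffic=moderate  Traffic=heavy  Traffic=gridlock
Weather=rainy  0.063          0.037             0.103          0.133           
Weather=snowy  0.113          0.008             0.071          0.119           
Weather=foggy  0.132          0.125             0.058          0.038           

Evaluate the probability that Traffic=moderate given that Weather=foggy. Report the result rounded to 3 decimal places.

P(Weather=foggy) = 0.132 + 0.125 + 0.058 + 0.038 = 0.353.
P(Traffic=moderate | Weather=foggy) = 0.125/0.353 = 0.354.

0.354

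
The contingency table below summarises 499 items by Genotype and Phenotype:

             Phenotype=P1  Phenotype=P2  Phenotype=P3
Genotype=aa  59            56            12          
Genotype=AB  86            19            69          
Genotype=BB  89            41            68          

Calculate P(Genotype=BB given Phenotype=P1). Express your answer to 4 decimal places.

Total with Phenotype=P1: 59 + 86 + 89 = 234.
P(Genotype=BB | Phenotype=P1) = 89/234 = 0.3803.

0.3803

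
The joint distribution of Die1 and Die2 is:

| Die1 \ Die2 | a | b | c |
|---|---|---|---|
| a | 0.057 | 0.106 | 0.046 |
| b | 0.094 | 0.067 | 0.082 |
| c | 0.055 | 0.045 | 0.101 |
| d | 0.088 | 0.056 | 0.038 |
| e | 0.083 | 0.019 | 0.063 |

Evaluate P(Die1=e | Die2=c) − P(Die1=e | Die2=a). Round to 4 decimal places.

P(Die2=c) = 0.046 + 0.082 + 0.101 + 0.038 + 0.063 = 0.330; P(Die1=e | Die2=c) = 0.063/0.330 = 0.19091.
P(Die2=a) = 0.057 + 0.094 + 0.055 + 0.088 + 0.083 = 0.377; P(Die1=e | Die2=a) = 0.083/0.377 = 0.22016.
Difference = -0.0293.

-0.0293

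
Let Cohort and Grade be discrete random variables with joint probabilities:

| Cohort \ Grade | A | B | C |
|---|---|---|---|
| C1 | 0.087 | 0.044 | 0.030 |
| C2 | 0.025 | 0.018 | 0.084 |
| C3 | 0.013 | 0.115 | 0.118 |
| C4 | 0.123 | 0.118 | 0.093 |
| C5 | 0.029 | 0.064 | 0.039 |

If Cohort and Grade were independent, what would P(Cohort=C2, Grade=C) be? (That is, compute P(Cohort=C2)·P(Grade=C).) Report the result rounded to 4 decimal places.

0.0462

P(Cohort=C2) = 0.025 + 0.018 + 0.084 = 0.127.
P(Grade=C) = 0.030 + 0.084 + 0.118 + 0.093 + 0.039 = 0.364.
Product: 0.127 × 0.364 = 0.0462.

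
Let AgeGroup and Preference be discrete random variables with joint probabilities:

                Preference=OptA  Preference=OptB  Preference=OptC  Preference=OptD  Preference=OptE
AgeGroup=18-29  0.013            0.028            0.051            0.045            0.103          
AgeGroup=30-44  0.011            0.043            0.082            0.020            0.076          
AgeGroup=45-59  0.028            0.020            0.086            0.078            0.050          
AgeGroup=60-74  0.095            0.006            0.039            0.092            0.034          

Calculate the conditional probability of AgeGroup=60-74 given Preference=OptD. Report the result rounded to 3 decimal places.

P(Preference=OptD) = 0.045 + 0.020 + 0.078 + 0.092 = 0.235.
P(AgeGroup=60-74 | Preference=OptD) = 0.092/0.235 = 0.391.

0.391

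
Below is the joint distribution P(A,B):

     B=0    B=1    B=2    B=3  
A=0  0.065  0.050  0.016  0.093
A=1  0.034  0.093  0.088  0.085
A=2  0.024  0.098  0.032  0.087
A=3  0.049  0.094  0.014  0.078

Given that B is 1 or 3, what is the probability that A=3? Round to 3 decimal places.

P(B=1) = 0.050 + 0.093 + 0.098 + 0.094 = 0.335.
P(B=3) = 0.093 + 0.085 + 0.087 + 0.078 = 0.343.
P(B ∈ {1, 3}) = 0.335 + 0.343 = 0.678; P(A=3, B ∈ {1, 3}) = 0.094 + 0.078 = 0.172.
P(A=3 | B ∈ {1, 3}) = 0.172/0.678 = 0.254.

0.254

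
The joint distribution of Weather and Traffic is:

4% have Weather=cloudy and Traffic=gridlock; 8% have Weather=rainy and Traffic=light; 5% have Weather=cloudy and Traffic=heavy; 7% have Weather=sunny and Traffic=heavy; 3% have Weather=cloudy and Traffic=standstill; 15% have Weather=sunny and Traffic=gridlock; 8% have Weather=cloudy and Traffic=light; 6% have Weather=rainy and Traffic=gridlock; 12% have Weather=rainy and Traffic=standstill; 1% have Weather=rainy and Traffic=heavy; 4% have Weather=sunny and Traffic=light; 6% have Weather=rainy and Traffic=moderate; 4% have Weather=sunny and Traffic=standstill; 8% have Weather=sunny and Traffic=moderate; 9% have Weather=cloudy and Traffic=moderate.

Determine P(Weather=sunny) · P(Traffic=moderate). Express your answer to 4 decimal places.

0.0874

P(Weather=sunny) = 0.04 + 0.08 + 0.07 + 0.15 + 0.04 = 0.38.
P(Traffic=moderate) = 0.08 + 0.09 + 0.06 = 0.23.
Product: 0.38 × 0.23 = 0.0874.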